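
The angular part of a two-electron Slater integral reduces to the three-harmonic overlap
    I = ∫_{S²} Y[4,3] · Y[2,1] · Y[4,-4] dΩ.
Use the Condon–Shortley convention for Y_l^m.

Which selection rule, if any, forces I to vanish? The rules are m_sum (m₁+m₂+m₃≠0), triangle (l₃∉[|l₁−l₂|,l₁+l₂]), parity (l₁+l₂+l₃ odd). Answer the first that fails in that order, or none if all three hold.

none

Σmᵢ = 0  ✓
l₃∈[|l₁−l₂|,l₁+l₂]=[2,6], have l₃=4  ✓
Σlᵢ = 10 ⇒ even  ✓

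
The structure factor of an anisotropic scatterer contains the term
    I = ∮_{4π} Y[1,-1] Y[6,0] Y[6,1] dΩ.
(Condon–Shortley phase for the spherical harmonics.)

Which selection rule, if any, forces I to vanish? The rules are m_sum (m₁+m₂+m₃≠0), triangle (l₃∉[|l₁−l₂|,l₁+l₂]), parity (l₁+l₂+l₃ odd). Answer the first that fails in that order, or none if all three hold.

parity

Σmᵢ = 0  ✓
l₃∈[|l₁−l₂|,l₁+l₂]=[5,7], have l₃=6  ✓
Σlᵢ = 13 ⇒ odd  ✗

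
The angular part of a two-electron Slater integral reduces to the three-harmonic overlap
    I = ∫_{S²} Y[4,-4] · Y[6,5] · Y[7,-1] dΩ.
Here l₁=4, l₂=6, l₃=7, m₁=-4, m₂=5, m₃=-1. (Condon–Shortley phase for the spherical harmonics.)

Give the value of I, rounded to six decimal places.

0.000000

l₁+l₂+l₃=17 is odd: 3j(l;000)=0 ⇒ I=0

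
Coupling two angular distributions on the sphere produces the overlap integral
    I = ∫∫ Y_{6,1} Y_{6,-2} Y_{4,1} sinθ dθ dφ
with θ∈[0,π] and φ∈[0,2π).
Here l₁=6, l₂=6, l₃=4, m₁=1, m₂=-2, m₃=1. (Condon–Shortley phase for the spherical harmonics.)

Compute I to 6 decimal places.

0.113069

Checks pass: Σm=0; 16 even; l₃=4∈[0,12].
(2·6+1)(2·6+1)(2·4+1) = 1521
Δ: 8! 4! 4! / 17! → 1/15315300
sum: t=2:+1/829440 t=3:−1/25920 t=4:+1/9216 t=5:−1/25920 t=6:+1/829440 = 7/207360
3j²(6 6 4; 0 0 0) = Δ·Π!·Σ² = 28/2431  (sign +1)
sum: t=1:−1/725760 t=2:+1/34560 t=3:−1/17280 t=4:+1/82944 = -53/2903040
3j²(6 6 4; 1 -2 1) = Δ·Π!·Σ² = 2809/306306  (sign +1)
combine: 4πI² = 1521·28/2431·2809/306306 = 5618/34969
take √, sign +1: I = 0.11306920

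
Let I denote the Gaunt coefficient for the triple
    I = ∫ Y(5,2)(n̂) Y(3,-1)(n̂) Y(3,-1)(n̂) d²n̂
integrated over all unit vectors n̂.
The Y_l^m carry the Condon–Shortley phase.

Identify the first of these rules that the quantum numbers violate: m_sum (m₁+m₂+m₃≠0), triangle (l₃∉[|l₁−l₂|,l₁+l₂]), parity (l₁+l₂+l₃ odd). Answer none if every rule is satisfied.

Σmᵢ = 0  ✓
l₃∈[|l₁−l₂|,l₁+l₂]=[2,8], have l₃=3  ✓
Σlᵢ = 11 ⇒ odd  ✗

parity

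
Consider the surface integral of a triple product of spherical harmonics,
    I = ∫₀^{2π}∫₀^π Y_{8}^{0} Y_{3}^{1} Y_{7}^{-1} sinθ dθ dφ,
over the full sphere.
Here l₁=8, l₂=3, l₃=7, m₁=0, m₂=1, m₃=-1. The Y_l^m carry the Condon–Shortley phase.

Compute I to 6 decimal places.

0.011037

Rules hold: Σm=0, L=18 even, 5≤7≤11.
N = 17·7·15 = 1785
Δ = 4!·12!·2!/19! = 1/5290740
Racah Σ t=1..3: t=1:−1/7257600 t=2:+1/2073600 t=3:−1/7257600 = 1/4838400
⇒ 3j(8 3 7; 0 0 0)² = 252/20995, sgn -1
Racah Σ t=2..4: t=2:+1/4147200 t=3:−1/3628800 t=4:+1/46448640 = -1/77414400
⇒ 3j(8 3 7; 0 1 -1)² = 3/41990, sgn -1
4πI² = N·(3j₀)²·(3jₘ)² = 7938/5185765
I = +1·√(0.00153073/4π) = 0.01103683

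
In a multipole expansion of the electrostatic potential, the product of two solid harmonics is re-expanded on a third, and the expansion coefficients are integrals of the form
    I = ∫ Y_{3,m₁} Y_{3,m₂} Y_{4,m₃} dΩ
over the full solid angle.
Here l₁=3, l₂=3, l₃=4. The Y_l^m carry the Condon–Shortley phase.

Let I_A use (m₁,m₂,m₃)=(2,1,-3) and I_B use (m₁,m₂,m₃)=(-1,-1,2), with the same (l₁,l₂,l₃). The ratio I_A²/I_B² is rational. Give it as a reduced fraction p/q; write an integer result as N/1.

Same 3,3,4: normalisation and zero-m 3j drop out of the ratio.
A: Δ: 2! 4! 4! / 11! → 1/34650; sum: t=0:+1/288 t=1:−1/144 = -1/288; 3j²(3 3 4; 2 1 -3) = Δ·Π!·Σ² = 1/99  (sign +1)
B: Δ: 2! 4! 4! / 11! → 1/34650; sum: t=0:+1/192 t=1:−1/36 t=2:+1/192 = -5/288; 3j²(3 3 4; -1 -1 2) = Δ·Π!·Σ² = 20/693  (sign -1)
I_A²/I_B² = (1/99)/(20/693) = 7/20

7/20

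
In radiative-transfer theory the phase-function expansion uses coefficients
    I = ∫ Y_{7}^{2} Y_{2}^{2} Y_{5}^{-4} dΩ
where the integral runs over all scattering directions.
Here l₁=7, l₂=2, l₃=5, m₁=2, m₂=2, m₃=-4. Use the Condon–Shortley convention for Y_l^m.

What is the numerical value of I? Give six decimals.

0.025340

Checks pass: Σm=0; 14 even; l₃=5∈[5,9].
(2·7+1)(2·2+1)(2·5+1) = 825
Δ: 4! 10! 0! / 15! → 1/15015
sum: t=2:+1/57600 = 1/57600
3j²(7 2 5; 0 0 0) = Δ·Π!·Σ² = 21/715  (sign -1)
sum: t=4:+1/8709120 = 1/8709120
3j²(7 2 5; 2 2 -4) = Δ·Π!·Σ² = 1/3003  (sign -1)
combine: 4πI² = 825·21/715·1/3003 = 15/1859
take √, sign +1: I = 0.02533967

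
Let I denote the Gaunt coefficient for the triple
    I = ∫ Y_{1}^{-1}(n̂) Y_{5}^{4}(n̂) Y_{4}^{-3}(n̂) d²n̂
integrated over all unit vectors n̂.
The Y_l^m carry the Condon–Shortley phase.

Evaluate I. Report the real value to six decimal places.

m-sum 0 ✓  L=10 even ✓  4≤4≤6 ✓
Π(2lᵢ+1) = 3×11×9 = 297
triangle coeff Δ(1,5,4) = 1/495
Σ_t [1,1]: t=1:−1/576 = -1/576
(3j)²=5/99 [(1 5 4; 0 0 0)], sign=-1
Σ_t [2,2]: t=2:+1/10080 = 1/10080
(3j)²=4/55 [(1 5 4; -1 4 -3)], sign=-1
⇒ 4πI² = 12/11
I = (+1)√(12/11/(4π)) = 0.29463840

0.294638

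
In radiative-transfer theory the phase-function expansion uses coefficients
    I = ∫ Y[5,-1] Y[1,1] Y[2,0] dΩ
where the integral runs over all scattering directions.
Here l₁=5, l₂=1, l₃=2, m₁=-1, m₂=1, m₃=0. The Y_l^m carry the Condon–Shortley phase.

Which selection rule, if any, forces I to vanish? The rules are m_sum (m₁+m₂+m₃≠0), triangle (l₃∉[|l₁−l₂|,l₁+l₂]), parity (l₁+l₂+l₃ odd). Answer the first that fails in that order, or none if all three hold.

triangle

m₁+m₂+m₃ = -1 + 1 + 0 = 0  ✓
triangle: |5−1|=4 ≤ l₃=2 ≤ 5+1=6  ✗
parity: l₁+l₂+l₃ = 8 is even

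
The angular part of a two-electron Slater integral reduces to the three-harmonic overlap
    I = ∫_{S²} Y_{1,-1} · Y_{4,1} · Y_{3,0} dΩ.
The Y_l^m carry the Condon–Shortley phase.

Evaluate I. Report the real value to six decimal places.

m-sum 0 ✓  L=8 even ✓  3≤3≤5 ✓
Π(2lᵢ+1) = 3×9×7 = 189
triangle coeff Δ(1,4,3) = 1/252
Σ_t [1,1]: t=1:−1/36 = -1/36
(3j)²=4/63 [(1 4 3; 0 0 0)], sign=+1
Σ_t [2,2]: t=2:+1/72 = 1/72
(3j)²=5/126 [(1 4 3; -1 1 0)], sign=-1
⇒ 4πI² = 10/21
I = (-1)√(10/21/(4π)) = -0.19466390

-0.194664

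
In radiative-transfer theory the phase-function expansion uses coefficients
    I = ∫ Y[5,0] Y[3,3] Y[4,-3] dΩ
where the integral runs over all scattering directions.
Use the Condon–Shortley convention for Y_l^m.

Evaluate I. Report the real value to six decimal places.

-0.098140

Checks pass: Σm=0; 12 even; l₃=4∈[2,8].
(2·5+1)(2·3+1)(2·4+1) = 693
Δ: 4! 6! 2! / 13! → 1/180180
sum: t=1:−1/576 t=2:+1/144 t=3:−1/576 = 1/288
3j²(5 3 4; 0 0 0) = Δ·Π!·Σ² = 20/1001  (sign +1)
sum: t=4:+1/5760 = 1/5760
3j²(5 3 4; 0 3 -3) = Δ·Π!·Σ² = 5/572  (sign -1)
combine: 4πI² = 693·20/1001·5/572 = 225/1859
take √, sign -1: I = -0.09814013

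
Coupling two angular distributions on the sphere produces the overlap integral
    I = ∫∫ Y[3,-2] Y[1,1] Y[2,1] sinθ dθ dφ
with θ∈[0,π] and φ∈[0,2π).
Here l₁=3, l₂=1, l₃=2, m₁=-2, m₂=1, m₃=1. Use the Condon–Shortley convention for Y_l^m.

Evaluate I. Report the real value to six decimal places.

0.261169

Rules hold: Σm=0, L=6 even, 2≤2≤4.
N = 7·3·5 = 105
Δ = 2!·4!·0!/7! = 1/105
Racah Σ t=1..1: t=1:−1/4 = -1/4
⇒ 3j(3 1 2; 0 0 0)² = 3/35, sgn -1
Racah Σ t=2..2: t=2:+1/12 = 1/12
⇒ 3j(3 1 2; -2 1 1)² = 2/21, sgn -1
4πI² = N·(3j₀)²·(3jₘ)² = 6/7
I = +1·√(0.857143/4π) = 0.26116903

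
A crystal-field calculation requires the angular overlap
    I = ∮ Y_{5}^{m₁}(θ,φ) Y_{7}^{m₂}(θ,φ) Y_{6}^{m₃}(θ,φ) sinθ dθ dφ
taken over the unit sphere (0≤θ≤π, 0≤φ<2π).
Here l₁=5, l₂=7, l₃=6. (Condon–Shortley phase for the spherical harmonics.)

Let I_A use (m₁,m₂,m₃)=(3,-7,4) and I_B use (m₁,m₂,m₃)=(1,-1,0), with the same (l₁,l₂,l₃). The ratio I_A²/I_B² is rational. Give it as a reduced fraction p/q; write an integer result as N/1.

91/11

l's match ⇒ only the (l;m) 3-j factors differ between A and B.
A: triangle coeff Δ(5,7,6) = 1/174594420; Σ_t [0,0]: t=0:+1/116121600 = 1/116121600; (3j)²=7/323 [(5 7 6; 3 -7 4)], sign=+1
B: triangle coeff Δ(5,7,6) = 1/174594420; Σ_t [0,4]: t=0:+1/24883200 t=1:−1/518400 t=2:+1/110592 t=3:−1/155520 t=4:+1/1658880 = 11/8294400; (3j)²=11/4199 [(5 7 6; 1 -1 0)], sign=+1
I_A²/I_B² = (7/323)/(11/4199) = 91/11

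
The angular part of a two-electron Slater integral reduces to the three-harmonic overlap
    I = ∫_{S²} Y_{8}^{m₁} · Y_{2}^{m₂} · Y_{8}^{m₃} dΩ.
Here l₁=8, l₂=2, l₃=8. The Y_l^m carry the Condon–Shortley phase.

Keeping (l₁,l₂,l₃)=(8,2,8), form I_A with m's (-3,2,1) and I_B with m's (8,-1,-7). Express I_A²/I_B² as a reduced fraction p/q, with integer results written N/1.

77/60

Same 8,2,8: normalisation and zero-m 3j drop out of the ratio.
A: Δ: 2! 14! 2! / 19! → 1/348840; sum: t=2:+1/174182400 = 1/174182400; 3j²(8 2 8; -3 2 1) = Δ·Π!·Σ² = 77/3876  (sign -1)
B: Δ: 2! 14! 2! / 19! → 1/348840; sum: t=0:+1/174356582400 = 1/174356582400; 3j²(8 2 8; 8 -1 -7) = Δ·Π!·Σ² = 5/323  (sign -1)
I_A²/I_B² = (77/3876)/(5/323) = 77/60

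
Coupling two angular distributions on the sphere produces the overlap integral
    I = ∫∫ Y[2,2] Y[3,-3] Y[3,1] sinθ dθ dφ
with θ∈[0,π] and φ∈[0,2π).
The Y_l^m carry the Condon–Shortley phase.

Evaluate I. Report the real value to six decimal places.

0.132981

m-sum 0 ✓  L=8 even ✓  1≤3≤5 ✓
Π(2lᵢ+1) = 5×7×7 = 245
triangle coeff Δ(2,3,3) = 1/3780
Σ_t [0,2]: t=0:+1/24 t=1:−1/4 t=2:+1/24 = -1/6
(3j)²=4/105 [(2 3 3; 0 0 0)], sign=+1
Σ_t [0,0]: t=0:+1/96 = 1/96
(3j)²=1/42 [(2 3 3; 2 -3 1)], sign=+1
⇒ 4πI² = 2/9
I = (+1)√(2/9/(4π)) = 0.13298076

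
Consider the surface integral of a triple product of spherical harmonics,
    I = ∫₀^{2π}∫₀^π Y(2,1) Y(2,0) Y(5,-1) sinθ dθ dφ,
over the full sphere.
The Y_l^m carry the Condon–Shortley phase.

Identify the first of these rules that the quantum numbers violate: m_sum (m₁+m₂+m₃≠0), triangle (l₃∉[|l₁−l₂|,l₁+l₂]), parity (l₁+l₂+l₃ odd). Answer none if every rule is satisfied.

azimuthal sum: 1 + 0 − 1 = 0  ✓
0 ≤ 5 ≤ 4 (triangle on l)  ✗
L = 2 + 2 + 5 = 9 (odd)

triangle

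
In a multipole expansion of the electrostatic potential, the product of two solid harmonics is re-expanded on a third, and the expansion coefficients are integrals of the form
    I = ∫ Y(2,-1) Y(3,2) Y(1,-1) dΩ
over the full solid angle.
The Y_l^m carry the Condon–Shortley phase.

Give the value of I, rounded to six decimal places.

0.261169

m-sum 0 ✓  L=6 even ✓  1≤1≤5 ✓
Π(2lᵢ+1) = 5×7×3 = 105
triangle coeff Δ(2,3,1) = 1/105
Σ_t [2,2]: t=2:+1/4 = 1/4
(3j)²=3/35 [(2 3 1; 0 0 0)], sign=-1
Σ_t [3,3]: t=3:−1/12 = -1/12
(3j)²=2/21 [(2 3 1; -1 2 -1)], sign=-1
⇒ 4πI² = 6/7
I = (+1)√(6/7/(4π)) = 0.26116903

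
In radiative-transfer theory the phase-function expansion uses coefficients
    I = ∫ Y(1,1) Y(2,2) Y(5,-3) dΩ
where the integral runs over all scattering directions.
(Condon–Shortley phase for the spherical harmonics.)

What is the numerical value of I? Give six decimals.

0.000000

triangle: need 1≤l₃≤3, have 5; I=0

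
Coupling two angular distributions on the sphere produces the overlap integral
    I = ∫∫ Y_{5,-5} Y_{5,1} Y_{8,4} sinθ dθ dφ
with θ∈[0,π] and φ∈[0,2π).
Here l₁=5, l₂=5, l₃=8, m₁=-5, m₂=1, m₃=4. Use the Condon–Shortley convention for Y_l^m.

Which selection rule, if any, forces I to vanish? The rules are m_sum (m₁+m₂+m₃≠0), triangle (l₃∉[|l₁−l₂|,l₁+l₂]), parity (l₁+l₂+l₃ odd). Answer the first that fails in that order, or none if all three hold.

Σmᵢ = 0  ✓
l₃∈[|l₁−l₂|,l₁+l₂]=[0,10], have l₃=8  ✓
Σlᵢ = 18 ⇒ even  ✓

none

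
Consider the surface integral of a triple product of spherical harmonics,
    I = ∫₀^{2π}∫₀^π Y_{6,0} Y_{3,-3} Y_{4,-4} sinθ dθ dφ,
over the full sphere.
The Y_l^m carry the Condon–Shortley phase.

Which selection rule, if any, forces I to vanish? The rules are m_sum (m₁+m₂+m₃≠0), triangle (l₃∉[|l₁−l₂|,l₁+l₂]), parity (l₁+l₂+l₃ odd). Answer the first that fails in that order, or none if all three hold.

m_sum

Σmᵢ = -7  ✗
l₃∈[|l₁−l₂|,l₁+l₂]=[3,9], have l₃=4
Σlᵢ = 13 ⇒ odd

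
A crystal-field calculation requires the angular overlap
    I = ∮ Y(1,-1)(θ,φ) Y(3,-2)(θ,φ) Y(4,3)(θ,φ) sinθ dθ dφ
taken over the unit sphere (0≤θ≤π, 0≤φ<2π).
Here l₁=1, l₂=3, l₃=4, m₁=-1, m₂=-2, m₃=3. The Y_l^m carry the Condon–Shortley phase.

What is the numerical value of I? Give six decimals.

-0.282095

Rules hold: Σm=0, L=8 even, 2≤4≤4.
N = 3·7·9 = 189
Δ = 0!·2!·6!/9! = 1/252
Racah Σ t=0..0: t=0:+1/36 = 1/36
⇒ 3j(1 3 4; 0 0 0)² = 4/63, sgn +1
Racah Σ t=0..0: t=0:+1/240 = 1/240
⇒ 3j(1 3 4; -1 -2 3)² = 1/12, sgn -1
4πI² = N·(3j₀)²·(3jₘ)² = 1/1
I = -1·√(1/4π) = -0.28209479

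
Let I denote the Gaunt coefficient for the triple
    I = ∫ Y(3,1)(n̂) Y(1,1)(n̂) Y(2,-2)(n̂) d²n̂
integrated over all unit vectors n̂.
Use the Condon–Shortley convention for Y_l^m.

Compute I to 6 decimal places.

-0.082589

m-sum 0 ✓  L=6 even ✓  2≤2≤4 ✓
Π(2lᵢ+1) = 7×3×5 = 105
triangle coeff Δ(3,1,2) = 1/105
Σ_t [1,1]: t=1:−1/4 = -1/4
(3j)²=3/35 [(3 1 2; 0 0 0)], sign=-1
Σ_t [2,2]: t=2:+1/48 = 1/48
(3j)²=1/105 [(3 1 2; 1 1 -2)], sign=+1
⇒ 4πI² = 3/35
I = (-1)√(3/35/(4π)) = -0.08258890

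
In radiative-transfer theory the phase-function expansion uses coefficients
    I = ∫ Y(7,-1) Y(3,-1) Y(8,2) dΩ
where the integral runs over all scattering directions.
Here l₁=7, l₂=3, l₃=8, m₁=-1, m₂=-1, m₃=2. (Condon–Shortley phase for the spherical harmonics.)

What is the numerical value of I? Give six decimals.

Rules hold: Σm=0, L=18 even, 4≤8≤10.
N = 15·7·17 = 1785
Δ = 2!·12!·4!/19! = 1/5290740
Racah Σ t=0..2: t=0:+1/7257600 t=1:−1/2073600 t=2:+1/7257600 = -1/4838400
⇒ 3j(7 3 8; 0 0 0)² = 252/20995, sgn -1
Racah Σ t=0..2: t=0:+1/7741440 t=1:−1/3628800 t=2:+1/24883200 = -37/348364800
⇒ 3j(7 3 8; -1 -1 2)² = 1369/176358, sgn -1
4πI² = N·(3j₀)²·(3jₘ)² = 172494/1037153
I = +1·√(0.166315/4π) = 0.11504312

0.115043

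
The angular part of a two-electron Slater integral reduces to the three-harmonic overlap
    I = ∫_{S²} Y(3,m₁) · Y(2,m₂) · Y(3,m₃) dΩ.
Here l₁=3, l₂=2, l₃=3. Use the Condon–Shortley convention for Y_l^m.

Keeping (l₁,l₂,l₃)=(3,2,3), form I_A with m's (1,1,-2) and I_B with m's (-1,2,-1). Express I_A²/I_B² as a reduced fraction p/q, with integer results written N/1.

5/8

Same 3,2,3: normalisation and zero-m 3j drop out of the ratio.
A: Δ: 2! 4! 2! / 9! → 1/3780; sum: t=1:−1/12 t=2:+1/48 = -1/16; 3j²(3 2 3; 1 1 -2) = Δ·Π!·Σ² = 1/28  (sign +1)
B: Δ: 2! 4! 2! / 9! → 1/3780; sum: t=2:+1/16 = 1/16; 3j²(3 2 3; -1 2 -1) = Δ·Π!·Σ² = 2/35  (sign +1)
I_A²/I_B² = (1/28)/(2/35) = 5/8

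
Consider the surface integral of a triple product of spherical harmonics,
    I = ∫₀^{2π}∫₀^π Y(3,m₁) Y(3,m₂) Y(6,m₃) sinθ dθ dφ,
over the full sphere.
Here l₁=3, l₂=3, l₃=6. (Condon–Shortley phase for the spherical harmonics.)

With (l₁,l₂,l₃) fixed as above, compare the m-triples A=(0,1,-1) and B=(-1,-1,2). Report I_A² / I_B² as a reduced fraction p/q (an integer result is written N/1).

Same 3,3,6: normalisation and zero-m 3j drop out of the ratio.
A: Δ: 0! 6! 6! / 13! → 1/12012; sum: t=0:+1/1728 = 1/1728; 3j²(3 3 6; 0 1 -1) = Δ·Π!·Σ² = 25/858  (sign -1)
B: Δ: 0! 6! 6! / 13! → 1/12012; sum: t=0:+1/2304 = 1/2304; 3j²(3 3 6; -1 -1 2) = Δ·Π!·Σ² = 5/143  (sign +1)
I_A²/I_B² = (25/858)/(5/143) = 5/6

5/6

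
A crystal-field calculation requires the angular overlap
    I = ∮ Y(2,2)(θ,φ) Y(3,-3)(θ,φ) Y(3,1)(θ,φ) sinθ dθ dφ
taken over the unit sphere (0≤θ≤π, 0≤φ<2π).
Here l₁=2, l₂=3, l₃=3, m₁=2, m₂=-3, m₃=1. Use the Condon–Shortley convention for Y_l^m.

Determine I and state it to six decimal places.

0.132981

Checks pass: Σm=0; 8 even; l₃=3∈[1,5].
(2·2+1)(2·3+1)(2·3+1) = 245
Δ: 2! 2! 4! / 9! → 1/3780
sum: t=0:+1/24 t=1:−1/4 t=2:+1/24 = -1/6
3j²(2 3 3; 0 0 0) = Δ·Π!·Σ² = 4/105  (sign +1)
sum: t=0:+1/96 = 1/96
3j²(2 3 3; 2 -3 1) = Δ·Π!·Σ² = 1/42  (sign +1)
combine: 4πI² = 245·4/105·1/42 = 2/9
take √, sign +1: I = 0.13298076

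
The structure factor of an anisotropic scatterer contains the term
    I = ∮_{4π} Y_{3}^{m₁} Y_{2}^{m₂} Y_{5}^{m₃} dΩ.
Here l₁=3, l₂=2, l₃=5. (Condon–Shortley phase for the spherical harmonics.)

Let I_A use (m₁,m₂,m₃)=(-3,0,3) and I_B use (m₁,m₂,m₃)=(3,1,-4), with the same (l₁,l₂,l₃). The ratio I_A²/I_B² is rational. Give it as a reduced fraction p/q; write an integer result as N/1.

1/3

l's match ⇒ only the (l;m) 3-j factors differ between A and B.
A: triangle coeff Δ(3,2,5) = 1/2310; Σ_t [0,0]: t=0:+1/2880 = 1/2880; (3j)²=2/165 [(3 2 5; -3 0 3)], sign=+1
B: triangle coeff Δ(3,2,5) = 1/2310; Σ_t [0,0]: t=0:+1/4320 = 1/4320; (3j)²=2/55 [(3 2 5; 3 1 -4)], sign=-1
I_A²/I_B² = (2/165)/(2/55) = 1/3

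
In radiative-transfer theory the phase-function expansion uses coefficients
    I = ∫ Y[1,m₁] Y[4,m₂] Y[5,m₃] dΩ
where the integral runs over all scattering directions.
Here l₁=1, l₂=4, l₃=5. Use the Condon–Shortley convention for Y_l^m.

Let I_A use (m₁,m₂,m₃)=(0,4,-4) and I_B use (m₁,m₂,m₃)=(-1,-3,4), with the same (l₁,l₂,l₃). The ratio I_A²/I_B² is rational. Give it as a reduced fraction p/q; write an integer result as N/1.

l's match ⇒ only the (l;m) 3-j factors differ between A and B.
A: triangle coeff Δ(1,4,5) = 1/495; Σ_t [0,0]: t=0:+1/40320 = 1/40320; (3j)²=1/55 [(1 4 5; 0 4 -4)], sign=-1
B: triangle coeff Δ(1,4,5) = 1/495; Σ_t [0,0]: t=0:+1/10080 = 1/10080; (3j)²=4/55 [(1 4 5; -1 -3 4)], sign=-1
I_A²/I_B² = (1/55)/(4/55) = 1/4

1/4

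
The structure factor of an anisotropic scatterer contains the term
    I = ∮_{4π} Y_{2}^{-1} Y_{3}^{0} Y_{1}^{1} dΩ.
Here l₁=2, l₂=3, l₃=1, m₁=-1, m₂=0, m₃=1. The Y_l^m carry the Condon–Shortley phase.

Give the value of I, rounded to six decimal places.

Rules hold: Σm=0, L=6 even, 1≤1≤5.
N = 5·7·3 = 105
Δ = 4!·0!·2!/7! = 1/105
Racah Σ t=2..2: t=2:+1/4 = 1/4
⇒ 3j(2 3 1; 0 0 0)² = 3/35, sgn -1
Racah Σ t=3..3: t=3:−1/12 = -1/12
⇒ 3j(2 3 1; -1 0 1)² = 1/35, sgn -1
4πI² = N·(3j₀)²·(3jₘ)² = 9/35
I = +1·√(0.257143/4π) = 0.14304817

0.143048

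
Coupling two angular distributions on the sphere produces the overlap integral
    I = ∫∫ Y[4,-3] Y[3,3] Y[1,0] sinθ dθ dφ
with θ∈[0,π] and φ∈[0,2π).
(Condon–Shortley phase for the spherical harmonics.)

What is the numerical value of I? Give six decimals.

m-sum 0 ✓  L=8 even ✓  1≤1≤7 ✓
Π(2lᵢ+1) = 9×7×3 = 189
triangle coeff Δ(4,3,1) = 1/252
Σ_t [3,3]: t=3:−1/36 = -1/36
(3j)²=4/63 [(4 3 1; 0 0 0)], sign=+1
Σ_t [6,6]: t=6:+1/720 = 1/720
(3j)²=1/36 [(4 3 1; -3 3 0)], sign=-1
⇒ 4πI² = 1/3
I = (-1)√(1/3/(4π)) = -0.16286750

-0.162868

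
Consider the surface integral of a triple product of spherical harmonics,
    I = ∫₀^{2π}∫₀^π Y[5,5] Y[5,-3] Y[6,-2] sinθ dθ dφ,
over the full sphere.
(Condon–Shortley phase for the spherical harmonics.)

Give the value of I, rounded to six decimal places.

m-sum 0 ✓  L=16 even ✓  0≤6≤10 ✓
Π(2lᵢ+1) = 11×11×13 = 1573
triangle coeff Δ(5,5,6) = 1/28588560
Σ_t [0,4]: t=0:+1/345600 t=1:−1/13824 t=2:+1/5184 t=3:−1/13824 t=4:+1/345600 = 7/129600
(3j)²=80/7293 [(5 5 6; 0 0 0)], sign=+1
Σ_t [0,0]: t=0:+1/829440 = 1/829440
(3j)²=35/2431 [(5 5 6; 5 -3 -2)], sign=+1
⇒ 4πI² = 2800/11271
I = (+1)√(2800/11271/(4π)) = 0.14060244

0.140602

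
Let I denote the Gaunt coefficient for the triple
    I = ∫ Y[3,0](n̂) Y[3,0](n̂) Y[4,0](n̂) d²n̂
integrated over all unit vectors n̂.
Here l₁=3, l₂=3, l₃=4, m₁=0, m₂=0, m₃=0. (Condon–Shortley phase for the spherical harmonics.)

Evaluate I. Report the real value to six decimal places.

Checks pass: Σm=0; 10 even; l₃=4∈[0,6].
(2·3+1)(2·3+1)(2·4+1) = 441
Δ: 2! 4! 4! / 11! → 1/34650
sum: t=0:+1/72 t=1:−1/16 t=2:+1/72 = -5/144
3j²(3 3 4; 0 0 0) = Δ·Π!·Σ² = 2/77  (sign -1)
(m-triple is (0,0,0) — same symbol as above.)
combine: 4πI² = 441·2/77·2/77 = 36/121
take √, sign +1: I = 0.15386989

0.153870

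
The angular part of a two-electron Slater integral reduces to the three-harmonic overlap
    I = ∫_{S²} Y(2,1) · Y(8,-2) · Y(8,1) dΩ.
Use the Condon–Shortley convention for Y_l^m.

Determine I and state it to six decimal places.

0.068038

Checks pass: Σm=0; 18 even; l₃=8∈[6,10].
(2·2+1)(2·8+1)(2·8+1) = 1445
Δ: 2! 2! 14! / 19! → 1/348840
sum: t=0:+1/116121600 t=1:−1/25401600 t=2:+1/116121600 = -1/45158400
3j²(2 8 8; 0 0 0) = Δ·Π!·Σ² = 24/1615  (sign -1)
sum: t=0:+1/58060800 t=1:−1/87091200 = 1/174182400
3j²(2 8 8; 1 -2 1) = Δ·Π!·Σ² = 7/2584  (sign -1)
combine: 4πI² = 1445·24/1615·7/2584 = 21/361
take √, sign +1: I = 0.06803793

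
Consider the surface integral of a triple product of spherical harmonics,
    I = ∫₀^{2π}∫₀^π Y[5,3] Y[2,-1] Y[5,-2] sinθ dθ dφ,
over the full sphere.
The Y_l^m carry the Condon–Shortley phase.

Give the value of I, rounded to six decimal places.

m-sum 0 ✓  L=12 even ✓  3≤5≤7 ✓
Π(2lᵢ+1) = 11×5×11 = 605
triangle coeff Δ(5,2,5) = 1/38610
Σ_t [0,2]: t=0:+1/2880 t=1:−1/576 t=2:+1/2880 = -1/960
(3j)²=10/429 [(5 2 5; 0 0 0)], sign=+1
Σ_t [0,1]: t=0:+1/2880 t=1:−1/10080 = 1/4032
(3j)²=10/429 [(5 2 5; 3 -1 -2)], sign=-1
⇒ 4πI² = 500/1521
I = (-1)√(500/1521/(4π)) = -0.16173926

-0.161739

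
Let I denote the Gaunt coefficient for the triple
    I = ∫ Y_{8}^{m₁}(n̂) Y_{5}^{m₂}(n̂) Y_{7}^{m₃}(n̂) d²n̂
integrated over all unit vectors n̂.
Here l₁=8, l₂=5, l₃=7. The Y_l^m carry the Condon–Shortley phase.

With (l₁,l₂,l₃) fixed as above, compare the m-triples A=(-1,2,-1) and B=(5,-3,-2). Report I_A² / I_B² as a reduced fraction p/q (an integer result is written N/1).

Same 8,5,7: normalisation and zero-m 3j drop out of the ratio.
A: Δ: 6! 10! 4! / 21! → 1/814773960; sum: t=3:−1/14929920 t=4:+1/4147200 t=5:−1/8294400 t=6:+1/130636800 = 1/16329600; 3j²(8 5 7; -1 2 -1) = Δ·Π!·Σ² = 1024/138567  (sign +1)
B: Δ: 6! 10! 4! / 21! → 1/814773960; sum: t=0:+1/87091200 t=1:−1/58060800 t=2:+1/418037760 = -1/298598400; 3j²(8 5 7; 5 -3 -2) = Δ·Π!·Σ² = 7/3876  (sign +1)
I_A²/I_B² = (1024/138567)/(7/3876) = 4096/1001

4096/1001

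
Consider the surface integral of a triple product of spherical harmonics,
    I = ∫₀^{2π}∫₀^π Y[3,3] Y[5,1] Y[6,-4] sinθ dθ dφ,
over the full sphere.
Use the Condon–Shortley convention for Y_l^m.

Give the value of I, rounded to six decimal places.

Rules hold: Σm=0, L=14 even, 2≤6≤8.
N = 7·11·13 = 1001
Δ = 2!·4!·8!/15! = 1/675675
Racah Σ t=0..2: t=0:+1/8640 t=1:−1/2304 t=2:+1/8640 = -7/34560
⇒ 3j(3 5 6; 0 0 0)² = 7/429, sgn -1
Racah Σ t=0..0: t=0:+1/69120 = 1/69120
⇒ 3j(3 5 6; 3 1 -4)² = 4/143, sgn +1
4πI² = N·(3j₀)²·(3jₘ)² = 196/429
I = -1·√(0.456876/4π) = -0.19067531

-0.190675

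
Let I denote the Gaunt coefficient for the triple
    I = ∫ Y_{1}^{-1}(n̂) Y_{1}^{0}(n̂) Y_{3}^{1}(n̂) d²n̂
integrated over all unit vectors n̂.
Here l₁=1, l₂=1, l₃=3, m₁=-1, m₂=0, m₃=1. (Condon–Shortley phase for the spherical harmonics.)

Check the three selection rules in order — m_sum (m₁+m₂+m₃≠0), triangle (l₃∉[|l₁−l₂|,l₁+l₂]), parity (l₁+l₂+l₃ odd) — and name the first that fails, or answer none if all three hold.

triangle

azimuthal sum: -1 + 0 + 1 = 0  ✓
0 ≤ 3 ≤ 2 (triangle on l)  ✗
L = 1 + 1 + 3 = 5 (odd)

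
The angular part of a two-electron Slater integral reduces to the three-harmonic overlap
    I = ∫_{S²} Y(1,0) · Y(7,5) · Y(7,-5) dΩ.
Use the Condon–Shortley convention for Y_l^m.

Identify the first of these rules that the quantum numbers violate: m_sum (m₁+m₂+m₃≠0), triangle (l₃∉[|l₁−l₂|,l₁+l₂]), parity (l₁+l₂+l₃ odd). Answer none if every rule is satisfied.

azimuthal sum: 0 + 5 − 5 = 0  ✓
6 ≤ 7 ≤ 8 (triangle on l)  ✓
L = 1 + 7 + 7 = 15 (odd)  ✗

parity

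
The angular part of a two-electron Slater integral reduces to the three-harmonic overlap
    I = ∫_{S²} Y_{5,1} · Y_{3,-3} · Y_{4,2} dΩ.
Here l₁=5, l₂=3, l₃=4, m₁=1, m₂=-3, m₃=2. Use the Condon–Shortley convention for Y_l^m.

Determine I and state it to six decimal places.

0.143662

Rules hold: Σm=0, L=12 even, 2≤4≤8.
N = 11·7·9 = 693
Δ = 4!·6!·2!/13! = 1/180180
Racah Σ t=1..3: t=1:−1/576 t=2:+1/144 t=3:−1/576 = 1/288
⇒ 3j(5 3 4; 0 0 0)² = 20/1001, sgn +1
Racah Σ t=0..0: t=0:+1/2304 = 1/2304
⇒ 3j(5 3 4; 1 -3 2)² = 75/4004, sgn +1
4πI² = N·(3j₀)²·(3jₘ)² = 3375/13013
I = +1·√(0.259356/4π) = 0.14366244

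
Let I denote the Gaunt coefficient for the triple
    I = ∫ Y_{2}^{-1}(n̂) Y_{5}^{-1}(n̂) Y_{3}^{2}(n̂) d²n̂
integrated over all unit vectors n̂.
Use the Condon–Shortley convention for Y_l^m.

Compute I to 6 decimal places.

Checks pass: Σm=0; 10 even; l₃=3∈[3,7].
(2·2+1)(2·5+1)(2·3+1) = 385
Δ: 4! 0! 6! / 11! → 1/2310
sum: t=2:+1/144 = 1/144
3j²(2 5 3; 0 0 0) = Δ·Π!·Σ² = 10/231  (sign -1)
sum: t=3:−1/720 = -1/720
3j²(2 5 3; -1 -1 2) = Δ·Π!·Σ² = 4/385  (sign +1)
combine: 4πI² = 385·10/231·4/385 = 40/231
take √, sign -1: I = -0.11738675

-0.117387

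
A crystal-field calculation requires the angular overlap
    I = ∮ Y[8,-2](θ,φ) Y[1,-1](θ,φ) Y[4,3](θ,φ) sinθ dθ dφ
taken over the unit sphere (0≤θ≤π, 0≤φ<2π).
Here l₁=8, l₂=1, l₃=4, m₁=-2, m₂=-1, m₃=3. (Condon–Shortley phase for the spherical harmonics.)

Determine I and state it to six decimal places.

triangle: need 7≤l₃≤9, have 4; I=0

0.000000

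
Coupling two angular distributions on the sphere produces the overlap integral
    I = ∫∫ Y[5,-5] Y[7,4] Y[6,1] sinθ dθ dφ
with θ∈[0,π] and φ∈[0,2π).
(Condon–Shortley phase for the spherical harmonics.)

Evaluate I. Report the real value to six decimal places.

Rules hold: Σm=0, L=18 even, 2≤6≤12.
N = 11·15·13 = 2145
Δ = 6!·4!·8!/19! = 1/174594420
Racah Σ t=1..5: t=1:−1/4147200 t=2:+1/207360 t=3:−1/82944 t=4:+1/207360 t=5:−1/4147200 = -1/345600
⇒ 3j(5 7 6; 0 0 0)² = 420/46189, sgn -1
Racah Σ t=6..6: t=6:+1/12441600 = 1/12441600
⇒ 3j(5 7 6; -5 4 1)² = 245/12597, sgn -1
4πI² = N·(3j₀)²·(3jₘ)² = 514500/1356277
I = +1·√(0.379347/4π) = 0.17374550

0.173745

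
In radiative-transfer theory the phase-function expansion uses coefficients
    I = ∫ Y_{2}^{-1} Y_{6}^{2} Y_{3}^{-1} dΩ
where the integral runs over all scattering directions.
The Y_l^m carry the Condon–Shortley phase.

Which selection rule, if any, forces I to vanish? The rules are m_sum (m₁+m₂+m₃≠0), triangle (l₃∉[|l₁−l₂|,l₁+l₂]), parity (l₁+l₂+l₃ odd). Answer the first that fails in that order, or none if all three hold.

triangle

m₁+m₂+m₃ = -1 + 2 − 1 = 0  ✓
triangle: |2−6|=4 ≤ l₃=3 ≤ 2+6=8  ✗
parity: l₁+l₂+l₃ = 11 is odd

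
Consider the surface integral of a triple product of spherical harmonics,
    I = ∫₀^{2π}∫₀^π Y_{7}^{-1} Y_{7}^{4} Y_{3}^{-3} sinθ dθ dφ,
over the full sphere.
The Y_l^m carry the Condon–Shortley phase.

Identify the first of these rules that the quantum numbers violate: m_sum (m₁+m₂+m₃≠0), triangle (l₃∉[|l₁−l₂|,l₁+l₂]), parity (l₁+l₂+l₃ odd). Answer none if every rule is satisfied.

parity

m₁+m₂+m₃ = -1 + 4 − 3 = 0  ✓
triangle: |7−7|=0 ≤ l₃=3 ≤ 7+7=14  ✓
parity: l₁+l₂+l₃ = 17 is odd  ✗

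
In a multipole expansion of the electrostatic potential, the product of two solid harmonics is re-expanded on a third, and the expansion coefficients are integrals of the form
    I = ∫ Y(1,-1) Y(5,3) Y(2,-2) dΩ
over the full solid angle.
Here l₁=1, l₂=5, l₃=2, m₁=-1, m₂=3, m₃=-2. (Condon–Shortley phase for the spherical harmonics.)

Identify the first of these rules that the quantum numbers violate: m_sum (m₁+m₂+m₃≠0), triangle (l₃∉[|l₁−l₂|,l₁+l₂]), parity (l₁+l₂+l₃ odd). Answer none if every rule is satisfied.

m₁+m₂+m₃ = -1 + 3 − 2 = 0  ✓
triangle: |1−5|=4 ≤ l₃=2 ≤ 1+5=6  ✗
parity: l₁+l₂+l₃ = 8 is even

triangle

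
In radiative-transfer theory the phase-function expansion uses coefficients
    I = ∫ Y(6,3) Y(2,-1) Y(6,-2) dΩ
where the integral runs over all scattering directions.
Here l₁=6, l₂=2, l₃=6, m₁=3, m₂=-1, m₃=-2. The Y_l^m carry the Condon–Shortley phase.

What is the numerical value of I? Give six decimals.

-0.140463

Checks pass: Σm=0; 14 even; l₃=6∈[4,8].
(2·6+1)(2·2+1)(2·6+1) = 845
Δ: 2! 10! 2! / 15! → 1/90090
sum: t=0:+1/69120 t=1:−1/14400 t=2:+1/69120 = -7/172800
3j²(6 2 6; 0 0 0) = Δ·Π!·Σ² = 14/715  (sign -1)
sum: t=0:+1/60480 t=1:−1/161280 = 1/96768
3j²(6 2 6; 3 -1 -2) = Δ·Π!·Σ² = 15/1001  (sign +1)
combine: 4πI² = 845·14/715·15/1001 = 30/121
take √, sign -1: I = -0.14046335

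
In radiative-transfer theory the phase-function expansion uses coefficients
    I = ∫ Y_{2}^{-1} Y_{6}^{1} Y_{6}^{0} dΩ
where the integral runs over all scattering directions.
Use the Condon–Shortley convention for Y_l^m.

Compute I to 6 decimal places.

Checks pass: Σm=0; 14 even; l₃=6∈[4,8].
(2·2+1)(2·6+1)(2·6+1) = 845
Δ: 2! 2! 10! / 15! → 1/90090
sum: t=0:+1/69120 t=1:−1/14400 t=2:+1/69120 = -7/172800
3j²(2 6 6; 0 0 0) = Δ·Π!·Σ² = 14/715  (sign -1)
sum: t=1:−1/34560 t=2:+1/28800 = 1/172800
3j²(2 6 6; -1 1 0) = Δ·Π!·Σ² = 1/1430  (sign +1)
combine: 4πI² = 845·14/715·1/1430 = 7/605
take √, sign -1: I = -0.03034355

-0.030344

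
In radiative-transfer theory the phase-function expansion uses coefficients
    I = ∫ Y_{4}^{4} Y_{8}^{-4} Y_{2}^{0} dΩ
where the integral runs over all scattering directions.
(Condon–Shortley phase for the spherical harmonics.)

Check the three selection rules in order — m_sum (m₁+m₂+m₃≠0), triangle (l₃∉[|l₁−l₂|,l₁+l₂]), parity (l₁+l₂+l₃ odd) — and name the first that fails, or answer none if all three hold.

triangle

azimuthal sum: 4 − 4 + 0 = 0  ✓
4 ≤ 2 ≤ 12 (triangle on l)  ✗
L = 4 + 8 + 2 = 14 (even)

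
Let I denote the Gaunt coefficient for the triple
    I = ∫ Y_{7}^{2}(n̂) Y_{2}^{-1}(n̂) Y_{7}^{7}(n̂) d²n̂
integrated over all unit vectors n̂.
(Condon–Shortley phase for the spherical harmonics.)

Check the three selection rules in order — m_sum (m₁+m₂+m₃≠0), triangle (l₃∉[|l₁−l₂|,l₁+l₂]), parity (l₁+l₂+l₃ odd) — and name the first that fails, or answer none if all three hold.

m_sum

Σmᵢ = 8  ✗
l₃∈[|l₁−l₂|,l₁+l₂]=[5,9], have l₃=7
Σlᵢ = 16 ⇒ even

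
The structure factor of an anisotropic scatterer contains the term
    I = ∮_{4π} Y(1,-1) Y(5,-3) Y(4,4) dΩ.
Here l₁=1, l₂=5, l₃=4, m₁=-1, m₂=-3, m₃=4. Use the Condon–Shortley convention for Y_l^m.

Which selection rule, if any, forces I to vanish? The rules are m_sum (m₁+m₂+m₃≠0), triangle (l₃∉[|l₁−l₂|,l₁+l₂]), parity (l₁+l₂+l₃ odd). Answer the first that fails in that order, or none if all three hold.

none

Σmᵢ = 0  ✓
l₃∈[|l₁−l₂|,l₁+l₂]=[4,6], have l₃=4  ✓
Σlᵢ = 10 ⇒ even  ✓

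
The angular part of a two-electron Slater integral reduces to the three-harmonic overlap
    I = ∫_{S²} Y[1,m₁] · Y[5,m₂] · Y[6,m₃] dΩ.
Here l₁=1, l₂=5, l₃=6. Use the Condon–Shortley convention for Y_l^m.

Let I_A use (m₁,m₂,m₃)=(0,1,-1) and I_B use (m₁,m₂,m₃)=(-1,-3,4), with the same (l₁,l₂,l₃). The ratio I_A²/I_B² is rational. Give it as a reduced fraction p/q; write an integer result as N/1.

7/9

Shared (l₁,l₂,l₃)=(1,5,6): N and (l;000)² cancel in I_A²/I_B².
A: Δ = 0!·2!·10!/13! = 1/858; Racah Σ t=0..0: t=0:+1/17280 = 1/17280; ⇒ 3j(1 5 6; 0 1 -1)² = 35/858, sgn -1
B: Δ = 0!·2!·10!/13! = 1/858; Racah Σ t=0..0: t=0:+1/161280 = 1/161280; ⇒ 3j(1 5 6; -1 -3 4)² = 15/286, sgn +1
I_A²/I_B² = (35/858)/(15/286) = 7/9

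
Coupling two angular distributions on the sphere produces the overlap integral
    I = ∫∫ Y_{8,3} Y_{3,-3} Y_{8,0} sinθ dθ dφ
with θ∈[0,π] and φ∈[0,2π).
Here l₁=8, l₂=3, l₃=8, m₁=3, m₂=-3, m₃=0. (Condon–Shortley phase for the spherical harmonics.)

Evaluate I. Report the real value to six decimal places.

l₁+l₂+l₃=19 is odd: 3j(l;000)=0 ⇒ I=0

0.000000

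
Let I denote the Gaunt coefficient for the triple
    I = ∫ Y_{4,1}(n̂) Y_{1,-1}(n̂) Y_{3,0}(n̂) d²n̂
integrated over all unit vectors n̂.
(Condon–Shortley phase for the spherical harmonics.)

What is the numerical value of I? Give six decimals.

-0.194664

m-sum 0 ✓  L=8 even ✓  3≤3≤5 ✓
Π(2lᵢ+1) = 9×3×7 = 189
triangle coeff Δ(4,1,3) = 1/252
Σ_t [1,1]: t=1:−1/36 = -1/36
(3j)²=4/63 [(4 1 3; 0 0 0)], sign=+1
Σ_t [0,0]: t=0:+1/72 = 1/72
(3j)²=5/126 [(4 1 3; 1 -1 0)], sign=-1
⇒ 4πI² = 10/21
I = (-1)√(10/21/(4π)) = -0.19466390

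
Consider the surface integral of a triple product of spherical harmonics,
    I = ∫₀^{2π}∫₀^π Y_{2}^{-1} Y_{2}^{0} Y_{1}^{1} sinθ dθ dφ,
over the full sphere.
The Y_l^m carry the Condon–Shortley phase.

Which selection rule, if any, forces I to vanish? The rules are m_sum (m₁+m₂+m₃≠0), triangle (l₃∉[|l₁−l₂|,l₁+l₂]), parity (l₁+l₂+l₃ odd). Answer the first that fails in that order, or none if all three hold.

parity

Σmᵢ = 0  ✓
l₃∈[|l₁−l₂|,l₁+l₂]=[0,4], have l₃=1  ✓
Σlᵢ = 5 ⇒ odd  ✗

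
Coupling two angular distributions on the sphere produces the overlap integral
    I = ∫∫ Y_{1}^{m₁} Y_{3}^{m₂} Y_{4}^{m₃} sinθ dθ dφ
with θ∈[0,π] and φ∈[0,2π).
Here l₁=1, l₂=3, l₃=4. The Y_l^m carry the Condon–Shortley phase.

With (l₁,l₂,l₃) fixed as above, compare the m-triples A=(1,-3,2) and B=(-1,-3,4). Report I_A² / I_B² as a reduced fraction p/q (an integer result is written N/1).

1/28

Same 1,3,4: normalisation and zero-m 3j drop out of the ratio.
A: Δ: 0! 2! 6! / 9! → 1/252; sum: t=0:+1/1440 = 1/1440; 3j²(1 3 4; 1 -3 2) = Δ·Π!·Σ² = 1/252  (sign +1)
B: Δ: 0! 2! 6! / 9! → 1/252; sum: t=0:+1/1440 = 1/1440; 3j²(1 3 4; -1 -3 4) = Δ·Π!·Σ² = 1/9  (sign +1)
I_A²/I_B² = (1/252)/(1/9) = 1/28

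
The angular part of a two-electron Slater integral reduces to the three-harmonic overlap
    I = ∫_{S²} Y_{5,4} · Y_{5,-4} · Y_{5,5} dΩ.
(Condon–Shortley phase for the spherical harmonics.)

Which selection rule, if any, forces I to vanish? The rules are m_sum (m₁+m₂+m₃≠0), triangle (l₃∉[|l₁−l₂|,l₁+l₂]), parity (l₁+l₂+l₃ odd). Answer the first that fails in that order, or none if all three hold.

m_sum

m₁+m₂+m₃ = 4 − 4 + 5 = 5  ✗
triangle: |5−5|=0 ≤ l₃=5 ≤ 5+5=10
parity: l₁+l₂+l₃ = 15 is odd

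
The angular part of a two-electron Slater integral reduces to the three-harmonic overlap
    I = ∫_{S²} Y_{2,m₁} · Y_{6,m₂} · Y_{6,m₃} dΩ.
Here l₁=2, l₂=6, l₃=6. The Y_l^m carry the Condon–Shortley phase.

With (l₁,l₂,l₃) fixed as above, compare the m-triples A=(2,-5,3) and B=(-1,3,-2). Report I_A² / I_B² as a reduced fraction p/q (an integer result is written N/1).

l's match ⇒ only the (l;m) 3-j factors differ between A and B.
A: triangle coeff Δ(2,6,6) = 1/90090; Σ_t [0,0]: t=0:+1/1451520 = 1/1451520; (3j)²=1/91 [(2 6 6; 2 -5 3)], sign=-1
B: triangle coeff Δ(2,6,6) = 1/90090; Σ_t [1,2]: t=1:−1/161280 t=2:+1/60480 = 1/96768; (3j)²=15/1001 [(2 6 6; -1 3 -2)], sign=+1
I_A²/I_B² = (1/91)/(15/1001) = 11/15

11/15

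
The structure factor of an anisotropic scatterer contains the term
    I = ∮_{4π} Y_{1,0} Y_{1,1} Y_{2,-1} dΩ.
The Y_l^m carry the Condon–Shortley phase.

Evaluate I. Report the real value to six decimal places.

Rules hold: Σm=0, L=4 even, 0≤2≤2.
N = 3·3·5 = 45
Δ = 0!·2!·2!/5! = 1/30
Racah Σ t=0..0: t=0:+1/1 = 1/1
⇒ 3j(1 1 2; 0 0 0)² = 2/15, sgn +1
Racah Σ t=0..0: t=0:+1/2 = 1/2
⇒ 3j(1 1 2; 0 1 -1)² = 1/10, sgn -1
4πI² = N·(3j₀)²·(3jₘ)² = 3/5
I = -1·√(0.6/4π) = -0.21850969

-0.218510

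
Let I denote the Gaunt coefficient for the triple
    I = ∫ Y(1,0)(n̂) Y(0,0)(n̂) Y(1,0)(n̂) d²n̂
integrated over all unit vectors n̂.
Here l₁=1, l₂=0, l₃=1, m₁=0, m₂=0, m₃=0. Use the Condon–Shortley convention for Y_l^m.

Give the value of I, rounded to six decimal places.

0.282095

Checks pass: Σm=0; 2 even; l₃=1∈[1,1].
(2·1+1)(2·0+1)(2·1+1) = 9
Δ: 0! 2! 0! / 3! → 1/3
sum: t=0:+1/1 = 1/1
3j²(1 0 1; 0 0 0) = Δ·Π!·Σ² = 1/3  (sign -1)
(m-triple is (0,0,0) — same symbol as above.)
combine: 4πI² = 9·1/3·1/3 = 1/1
take √, sign +1: I = 0.28209479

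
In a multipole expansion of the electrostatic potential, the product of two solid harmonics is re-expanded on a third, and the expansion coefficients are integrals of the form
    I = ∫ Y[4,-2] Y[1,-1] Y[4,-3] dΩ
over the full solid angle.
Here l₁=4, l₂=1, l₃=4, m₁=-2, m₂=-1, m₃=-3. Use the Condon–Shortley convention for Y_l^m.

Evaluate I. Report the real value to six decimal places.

0.000000

-2 − 1 − 3 = -6 ≠ 0: azimuthal integral kills it; I = 0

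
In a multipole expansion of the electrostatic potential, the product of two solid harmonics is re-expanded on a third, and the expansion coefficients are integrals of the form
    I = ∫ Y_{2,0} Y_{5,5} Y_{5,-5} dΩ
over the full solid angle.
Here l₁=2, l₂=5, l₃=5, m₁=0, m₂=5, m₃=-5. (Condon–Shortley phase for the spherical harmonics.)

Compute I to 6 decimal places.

0.242609

m-sum 0 ✓  L=12 even ✓  3≤5≤7 ✓
Π(2lᵢ+1) = 5×11×11 = 605
triangle coeff Δ(2,5,5) = 1/38610
Σ_t [0,2]: t=0:+1/2880 t=1:−1/576 t=2:+1/2880 = -1/960
(3j)²=10/429 [(2 5 5; 0 0 0)], sign=+1
Σ_t [2,2]: t=2:+1/161280 = 1/161280
(3j)²=15/286 [(2 5 5; 0 5 -5)], sign=+1
⇒ 4πI² = 125/169
I = (+1)√(125/169/(4π)) = 0.24260890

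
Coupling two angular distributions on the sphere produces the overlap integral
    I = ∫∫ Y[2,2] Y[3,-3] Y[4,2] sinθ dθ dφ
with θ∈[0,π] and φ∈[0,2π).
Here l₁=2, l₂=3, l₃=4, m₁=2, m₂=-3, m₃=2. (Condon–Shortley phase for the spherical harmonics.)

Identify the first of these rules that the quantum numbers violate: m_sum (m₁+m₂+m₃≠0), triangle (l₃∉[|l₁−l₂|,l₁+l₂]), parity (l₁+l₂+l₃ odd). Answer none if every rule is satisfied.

m_sum

m₁+m₂+m₃ = 2 − 3 + 2 = 1  ✗
triangle: |2−3|=1 ≤ l₃=4 ≤ 2+3=5
parity: l₁+l₂+l₃ = 9 is odd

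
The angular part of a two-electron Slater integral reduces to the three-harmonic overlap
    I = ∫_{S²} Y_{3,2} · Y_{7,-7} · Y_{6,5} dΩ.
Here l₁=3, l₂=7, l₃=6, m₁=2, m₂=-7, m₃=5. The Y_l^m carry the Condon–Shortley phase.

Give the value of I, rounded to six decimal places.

-0.201189

Checks pass: Σm=0; 16 even; l₃=6∈[4,10].
(2·3+1)(2·7+1)(2·6+1) = 1365
Δ: 4! 2! 10! / 17! → 1/2042040
sum: t=1:−1/207360 t=2:+1/57600 t=3:−1/207360 = 1/129600
3j²(3 7 6; 0 0 0) = Δ·Π!·Σ² = 168/12155  (sign +1)
sum: t=0:+1/87091200 = 1/87091200
3j²(3 7 6; 2 -7 5) = Δ·Π!·Σ² = 11/408  (sign -1)
combine: 4πI² = 1365·168/12155·11/408 = 147/289
take √, sign -1: I = -0.20118927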